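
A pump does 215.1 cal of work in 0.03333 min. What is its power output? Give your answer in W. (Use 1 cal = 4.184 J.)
Convert to SI: W = 899.978 J, t = 1.9998 s
P = W/t = 899.978/1.9998 = 450.0 W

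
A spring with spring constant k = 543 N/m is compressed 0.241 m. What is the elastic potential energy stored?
PE = ½kx² = ½(543)(0.241)² = 15.77 J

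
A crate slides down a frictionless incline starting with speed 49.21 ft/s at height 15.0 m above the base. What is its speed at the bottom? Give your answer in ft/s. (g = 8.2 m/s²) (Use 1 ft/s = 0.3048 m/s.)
Convert to SI: v₀ = 14.9992 m/s, h = 15.0 m
½mv₀² + mgh = ½mv² ⇒ v = √(v₀² + 2gh) = √(14.9992² + 2·8.2·15.0) = 21.702 m/s = 71.2 ft/s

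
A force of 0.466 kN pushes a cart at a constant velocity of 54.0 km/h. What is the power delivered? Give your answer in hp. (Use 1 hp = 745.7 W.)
Convert to SI: F = 466.0 N, v = 15.0 m/s
P = Fv = (466.0)(15.0) = 6990.0 W = 9.374 hp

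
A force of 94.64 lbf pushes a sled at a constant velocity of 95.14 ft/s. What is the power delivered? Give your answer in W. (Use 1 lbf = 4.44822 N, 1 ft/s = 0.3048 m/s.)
Convert to SI: F = 420.98 N, v = 28.9987 m/s
P = Fv = (420.98)(28.9987) = 12210 W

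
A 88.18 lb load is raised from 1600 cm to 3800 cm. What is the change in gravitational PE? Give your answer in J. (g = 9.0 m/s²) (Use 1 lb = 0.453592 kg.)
Convert to SI: m = 39.9977 kg, Δh = 22.0 m
ΔPE = mgΔh = (39.9977)(9.0)(22.0) = 7920 J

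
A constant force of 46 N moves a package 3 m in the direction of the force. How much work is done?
W = F·d = (46)(3) = 138.0 J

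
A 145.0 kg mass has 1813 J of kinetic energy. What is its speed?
v = √(2·KE/m) = √(2·1813/145.0) = 5.001 m/s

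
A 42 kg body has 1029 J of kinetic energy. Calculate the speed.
v = √(2·KE/m) = √(2·1029/42) = 7.0 m/s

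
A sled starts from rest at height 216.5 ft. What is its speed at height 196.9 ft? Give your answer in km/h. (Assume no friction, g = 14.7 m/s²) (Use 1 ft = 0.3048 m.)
Convert to SI: h₁−h₂ = 5.97408 m
mgh₁ = mgh₂ + ½mv² ⇒ v = √(2g(h₁−h₂)) = √(2·14.7·5.97408) = 13.2528 m/s = 47.71 km/h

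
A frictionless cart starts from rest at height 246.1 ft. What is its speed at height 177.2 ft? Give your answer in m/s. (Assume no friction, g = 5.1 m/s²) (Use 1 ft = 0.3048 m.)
Convert to SI: h₁−h₂ = 21.0007 m
mgh₁ = mgh₂ + ½mv² ⇒ v = √(2g(h₁−h₂)) = √(2·5.1·21.0007) = 14.64 m/s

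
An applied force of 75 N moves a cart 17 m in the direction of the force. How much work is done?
W = F·d = (75)(17) = 1275 J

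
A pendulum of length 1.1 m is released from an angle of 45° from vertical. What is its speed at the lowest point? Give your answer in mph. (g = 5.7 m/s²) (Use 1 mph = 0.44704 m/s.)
h = L(1 − cosθ) = 1.1(1 − cos45°) = 0.322183 m
v = √(2gh) = √(2·5.7·0.322183) = 1.91648 m/s = 4.287 mph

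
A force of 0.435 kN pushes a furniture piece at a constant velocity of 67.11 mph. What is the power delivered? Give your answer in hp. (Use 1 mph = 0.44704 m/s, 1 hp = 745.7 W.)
Convert to SI: F = 435.0 N, v = 30.0009 m/s
P = Fv = (435.0)(30.0009) = 13050.4 W = 17.5 hp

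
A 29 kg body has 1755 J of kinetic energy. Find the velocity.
v = √(2·KE/m) = √(2·1755/29) = 11.0 m/s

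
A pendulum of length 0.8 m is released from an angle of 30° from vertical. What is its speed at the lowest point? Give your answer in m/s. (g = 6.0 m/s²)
h = L(1 − cosθ) = 0.8(1 − cos30°) = 0.10718 m
v = √(2gh) = √(2·6.0·0.10718) = 1.134 m/s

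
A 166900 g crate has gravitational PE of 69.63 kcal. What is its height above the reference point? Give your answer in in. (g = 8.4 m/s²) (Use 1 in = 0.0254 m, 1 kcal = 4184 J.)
Convert to SI: m = 166.9 kg, PE = 291332 J
h = PE/(mg) = 291332/(166.9·8.4) = 207.803 m = 8181 in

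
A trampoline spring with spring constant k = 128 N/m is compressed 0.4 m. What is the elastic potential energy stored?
PE = ½kx² = ½(128)(0.4)² = 10.24 J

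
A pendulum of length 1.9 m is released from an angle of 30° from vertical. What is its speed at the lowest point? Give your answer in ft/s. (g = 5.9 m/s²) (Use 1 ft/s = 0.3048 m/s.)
h = L(1 − cosθ) = 1.9(1 − cos30°) = 0.254552 m
v = √(2gh) = √(2·5.9·0.254552) = 1.73312 m/s = 5.686 ft/s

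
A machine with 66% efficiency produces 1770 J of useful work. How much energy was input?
W_in = W_out/η = 1770/0.66 = 2682 J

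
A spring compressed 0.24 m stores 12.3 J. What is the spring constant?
k = 2·PE/x² = 2·12.3/(0.24)² = 427.1 N/m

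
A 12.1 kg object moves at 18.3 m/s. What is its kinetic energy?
KE = ½mv² = ½(12.1)(18.3)² = 2026 J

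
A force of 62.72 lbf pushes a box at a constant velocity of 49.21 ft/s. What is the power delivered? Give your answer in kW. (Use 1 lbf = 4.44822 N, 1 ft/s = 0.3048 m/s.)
Convert to SI: F = 278.992 N, v = 14.9992 m/s
P = Fv = (278.992)(14.9992) = 4184.66 W = 4.185 kW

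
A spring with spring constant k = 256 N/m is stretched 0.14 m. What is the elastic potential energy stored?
PE = ½kx² = ½(256)(0.14)² = 2.509 J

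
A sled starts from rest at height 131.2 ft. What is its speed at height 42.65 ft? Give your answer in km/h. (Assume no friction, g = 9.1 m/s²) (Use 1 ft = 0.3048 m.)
Convert to SI: h₁−h₂ = 26.99 m
mgh₁ = mgh₂ + ½mv² ⇒ v = √(2g(h₁−h₂)) = √(2·9.1·26.99) = 22.1635 m/s = 79.79 km/h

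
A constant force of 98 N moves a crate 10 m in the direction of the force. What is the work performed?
W = F·d = (98)(10) = 980.0 J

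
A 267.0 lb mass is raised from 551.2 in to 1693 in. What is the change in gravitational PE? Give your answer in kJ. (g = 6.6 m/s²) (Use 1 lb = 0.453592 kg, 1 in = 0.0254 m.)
Convert to SI: m = 121.109 kg, Δh = 29.0017 m
ΔPE = mgΔh = (121.109)(6.6)(29.0017) = 23181.6 J = 23.18 kJ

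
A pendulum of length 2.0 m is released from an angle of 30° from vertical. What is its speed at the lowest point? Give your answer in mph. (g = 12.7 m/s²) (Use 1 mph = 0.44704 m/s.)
h = L(1 − cosθ) = 2.0(1 − cos30°) = 0.267949 m
v = √(2gh) = √(2·12.7·0.267949) = 2.60881 m/s = 5.836 mph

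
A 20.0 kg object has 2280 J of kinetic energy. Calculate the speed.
v = √(2·KE/m) = √(2·2280/20.0) = 15.1 m/s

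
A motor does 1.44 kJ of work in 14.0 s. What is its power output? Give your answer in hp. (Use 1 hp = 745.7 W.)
Convert to SI: W = 1440.0 J, t = 14.0 s
P = W/t = 1440.0/14.0 = 102.857 W = 0.1379 hp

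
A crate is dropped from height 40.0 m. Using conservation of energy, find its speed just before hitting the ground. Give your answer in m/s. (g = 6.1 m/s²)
mgh = ½mv² ⇒ v = √(2gh) = √(2·6.1·40.0) = 22.09 m/s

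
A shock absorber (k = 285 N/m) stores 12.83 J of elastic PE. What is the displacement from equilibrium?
x = √(2·PE/k) = √(2·12.83/285) = 0.3001 m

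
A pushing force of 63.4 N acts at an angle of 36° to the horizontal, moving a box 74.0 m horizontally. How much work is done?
W = F·d·cosθ = (63.4)(74.0)cos(36°) = 3796 J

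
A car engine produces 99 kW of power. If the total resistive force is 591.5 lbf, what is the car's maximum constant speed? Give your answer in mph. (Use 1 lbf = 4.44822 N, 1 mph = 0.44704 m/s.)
Convert to SI: F = 2631.12 N
P = Fv ⇒ v = P/F = 99000 W/2631.12 N = 37.6265 m/s = 84.17 mph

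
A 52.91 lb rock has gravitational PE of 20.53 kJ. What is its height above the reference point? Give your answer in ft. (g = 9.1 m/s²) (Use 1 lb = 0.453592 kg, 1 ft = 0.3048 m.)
Convert to SI: m = 23.9996 kg, PE = 20530.0 J
h = PE/(mg) = 20530.0/(23.9996·9.1) = 94.0036 m = 308.4 ft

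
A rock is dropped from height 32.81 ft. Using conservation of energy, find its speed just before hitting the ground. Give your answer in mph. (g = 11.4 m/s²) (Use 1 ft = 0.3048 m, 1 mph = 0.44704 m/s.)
Convert to SI: h = 10.0005 m
mgh = ½mv² ⇒ v = √(2gh) = √(2·11.4·10.0005) = 15.1 m/s = 33.78 mph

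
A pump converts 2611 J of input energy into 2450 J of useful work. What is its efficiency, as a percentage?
η = W_out/W_in = 2450/2611 = 93.83%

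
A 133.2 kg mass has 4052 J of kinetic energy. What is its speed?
v = √(2·KE/m) = √(2·4052/133.2) = 7.8 m/s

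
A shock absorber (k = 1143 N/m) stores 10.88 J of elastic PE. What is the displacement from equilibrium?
x = √(2·PE/k) = √(2·10.88/1143) = 0.138 m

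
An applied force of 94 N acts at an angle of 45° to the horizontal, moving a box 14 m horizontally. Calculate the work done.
W = F·d·cosθ = (94)(14)cos(45°) = 930.6 J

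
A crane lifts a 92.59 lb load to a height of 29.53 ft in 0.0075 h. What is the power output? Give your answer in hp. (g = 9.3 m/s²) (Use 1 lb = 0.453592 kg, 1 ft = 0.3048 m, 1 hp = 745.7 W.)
Convert to SI: m = 41.9981 kg, h = 9.00074 m, t = 27.0 s
P = mgh/t = (41.9981)(9.3)(9.00074)/27.0 = 130.205 W = 0.1746 hp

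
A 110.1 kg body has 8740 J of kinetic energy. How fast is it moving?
v = √(2·KE/m) = √(2·8740/110.1) = 12.6 m/s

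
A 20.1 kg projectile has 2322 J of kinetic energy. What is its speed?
v = √(2·KE/m) = √(2·2322/20.1) = 15.2 m/s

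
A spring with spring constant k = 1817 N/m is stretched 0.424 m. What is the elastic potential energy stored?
PE = ½kx² = ½(1817)(0.424)² = 163.3 J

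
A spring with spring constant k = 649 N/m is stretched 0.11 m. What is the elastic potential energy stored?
PE = ½kx² = ½(649)(0.11)² = 3.926 J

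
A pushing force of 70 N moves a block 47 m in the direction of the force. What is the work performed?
W = F·d = (70)(47) = 3290 J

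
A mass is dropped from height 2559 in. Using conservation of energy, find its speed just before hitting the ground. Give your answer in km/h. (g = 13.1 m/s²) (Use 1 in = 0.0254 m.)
Convert to SI: h = 64.9986 m
mgh = ½mv² ⇒ v = √(2gh) = √(2·13.1·64.9986) = 41.267 m/s = 148.6 km/h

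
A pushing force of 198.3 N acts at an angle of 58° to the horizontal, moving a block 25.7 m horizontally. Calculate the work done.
W = F·d·cosθ = (198.3)(25.7)cos(58°) = 2701 J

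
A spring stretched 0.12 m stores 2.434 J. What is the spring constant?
k = 2·PE/x² = 2·2.434/(0.12)² = 338.1 N/m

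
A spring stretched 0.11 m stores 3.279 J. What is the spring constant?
k = 2·PE/x² = 2·3.279/(0.11)² = 542.0 N/m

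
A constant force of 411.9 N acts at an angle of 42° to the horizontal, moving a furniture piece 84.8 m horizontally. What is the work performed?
W = F·d·cosθ = (411.9)(84.8)cos(42°) = 25960 J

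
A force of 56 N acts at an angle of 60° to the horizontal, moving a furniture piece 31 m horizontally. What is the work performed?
W = F·d·cosθ = (56)(31)cos(60°) = 868.0 J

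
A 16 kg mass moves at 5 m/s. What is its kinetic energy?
KE = ½mv² = ½(16)(5)² = 200.0 J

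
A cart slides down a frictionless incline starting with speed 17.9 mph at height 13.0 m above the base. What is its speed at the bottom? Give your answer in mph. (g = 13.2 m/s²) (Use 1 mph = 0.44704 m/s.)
Convert to SI: v₀ = 8.00202 m/s, h = 13.0 m
½mv₀² + mgh = ½mv² ⇒ v = √(v₀² + 2gh) = √(8.00202² + 2·13.2·13.0) = 20.18 m/s = 45.14 mph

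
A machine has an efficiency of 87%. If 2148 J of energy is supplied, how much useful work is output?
W_out = η·W_in = 0.87·2148 = 1868.76 J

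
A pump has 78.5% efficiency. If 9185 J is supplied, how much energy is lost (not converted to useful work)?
W_lost = W_in(1 − η) = 9185·(1 − 0.785) = 1975 J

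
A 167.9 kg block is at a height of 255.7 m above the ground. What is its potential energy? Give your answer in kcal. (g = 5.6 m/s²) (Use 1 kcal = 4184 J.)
PE = mgh = (167.9)(5.6)(255.7) = 240419 J = 57.46 kcal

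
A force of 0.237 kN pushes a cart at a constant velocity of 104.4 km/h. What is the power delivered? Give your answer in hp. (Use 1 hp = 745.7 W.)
Convert to SI: F = 237.0 N, v = 29.0 m/s
P = Fv = (237.0)(29.0) = 6873.0 W = 9.217 hp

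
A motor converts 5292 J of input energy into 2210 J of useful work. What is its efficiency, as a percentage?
η = W_out/W_in = 2210/5292 = 41.76%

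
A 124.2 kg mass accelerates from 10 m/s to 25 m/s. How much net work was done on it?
W = ΔKE = ½m(v₂² − v₁²) = ½(124.2)(25² − 10²) = 32602.5 J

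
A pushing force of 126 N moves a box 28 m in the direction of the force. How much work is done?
W = F·d = (126)(28) = 3528 J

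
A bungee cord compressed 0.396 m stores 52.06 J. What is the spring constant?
k = 2·PE/x² = 2·52.06/(0.396)² = 664.0 N/m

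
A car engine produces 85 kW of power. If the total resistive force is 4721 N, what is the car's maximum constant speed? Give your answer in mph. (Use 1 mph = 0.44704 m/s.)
P = Fv ⇒ v = P/F = 85000 W/4721.0 N = 18.0047 m/s = 40.28 mph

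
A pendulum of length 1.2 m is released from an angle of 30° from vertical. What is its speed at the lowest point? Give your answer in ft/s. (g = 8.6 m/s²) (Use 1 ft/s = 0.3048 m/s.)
h = L(1 − cosθ) = 1.2(1 − cos30°) = 0.16077 m
v = √(2gh) = √(2·8.6·0.16077) = 1.6629 m/s = 5.456 ft/s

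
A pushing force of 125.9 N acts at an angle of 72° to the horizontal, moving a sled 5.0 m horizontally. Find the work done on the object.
W = F·d·cosθ = (125.9)(5.0)cos(72°) = 194.5 J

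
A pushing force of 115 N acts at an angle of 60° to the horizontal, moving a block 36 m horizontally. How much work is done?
W = F·d·cosθ = (115)(36)cos(60°) = 2070 J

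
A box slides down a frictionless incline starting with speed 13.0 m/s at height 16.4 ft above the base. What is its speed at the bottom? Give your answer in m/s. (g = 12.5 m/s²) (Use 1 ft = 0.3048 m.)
Convert to SI: v₀ = 13.0 m/s, h = 4.99872 m
½mv₀² + mgh = ½mv² ⇒ v = √(v₀² + 2gh) = √(13.0² + 2·12.5·4.99872) = 17.15 m/s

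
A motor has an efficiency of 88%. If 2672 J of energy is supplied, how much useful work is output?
W_out = η·W_in = 0.88·2672 = 2351.36 J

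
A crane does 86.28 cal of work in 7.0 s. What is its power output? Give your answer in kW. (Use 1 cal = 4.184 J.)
Convert to SI: W = 360.996 J, t = 7.0 s
P = W/t = 360.996/7.0 = 51.5708 W = 0.05157 kW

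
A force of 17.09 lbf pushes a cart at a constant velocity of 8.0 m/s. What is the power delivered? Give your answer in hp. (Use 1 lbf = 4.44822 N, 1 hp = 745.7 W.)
Convert to SI: F = 76.0201 N, v = 8.0 m/s
P = Fv = (76.0201)(8.0) = 608.161 W = 0.8156 hp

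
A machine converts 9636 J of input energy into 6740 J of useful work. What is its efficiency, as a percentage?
η = W_out/W_in = 6740/9636 = 69.95%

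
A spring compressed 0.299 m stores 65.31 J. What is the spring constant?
k = 2·PE/x² = 2·65.31/(0.299)² = 1461 N/m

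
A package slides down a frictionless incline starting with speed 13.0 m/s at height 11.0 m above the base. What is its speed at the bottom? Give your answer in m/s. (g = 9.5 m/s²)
½mv₀² + mgh = ½mv² ⇒ v = √(v₀² + 2gh) = √(13.0² + 2·9.5·11.0) = 19.44 m/s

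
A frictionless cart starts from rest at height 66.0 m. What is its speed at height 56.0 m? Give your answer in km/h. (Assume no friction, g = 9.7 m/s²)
mgh₁ = mgh₂ + ½mv² ⇒ v = √(2g(h₁−h₂)) = √(2·9.7·10.0) = 13.9284 m/s = 50.14 km/h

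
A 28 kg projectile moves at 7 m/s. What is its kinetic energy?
KE = ½mv² = ½(28)(7)² = 686.0 J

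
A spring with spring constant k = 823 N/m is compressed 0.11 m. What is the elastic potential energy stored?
PE = ½kx² = ½(823)(0.11)² = 4.979 J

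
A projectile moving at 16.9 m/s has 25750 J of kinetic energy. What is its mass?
m = 2·KE/v² = 2·25750/(16.9)² = 180.3 kg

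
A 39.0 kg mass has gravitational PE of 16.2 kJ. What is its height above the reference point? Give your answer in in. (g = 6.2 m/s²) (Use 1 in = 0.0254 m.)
Convert to SI: m = 39.0 kg, PE = 16200.0 J
h = PE/(mg) = 16200.0/(39.0·6.2) = 66.9975 m = 2638 in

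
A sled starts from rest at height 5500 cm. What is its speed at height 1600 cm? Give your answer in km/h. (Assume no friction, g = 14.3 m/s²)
Convert to SI: h₁−h₂ = 39.0 m
mgh₁ = mgh₂ + ½mv² ⇒ v = √(2g(h₁−h₂)) = √(2·14.3·39.0) = 33.3976 m/s = 120.2 km/h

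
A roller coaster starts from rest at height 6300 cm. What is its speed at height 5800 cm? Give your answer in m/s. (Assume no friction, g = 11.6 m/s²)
Convert to SI: h₁−h₂ = 5.0 m
mgh₁ = mgh₂ + ½mv² ⇒ v = √(2g(h₁−h₂)) = √(2·11.6·5.0) = 10.77 m/s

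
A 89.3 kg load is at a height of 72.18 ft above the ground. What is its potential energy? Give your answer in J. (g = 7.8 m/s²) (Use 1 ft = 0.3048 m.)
Convert to SI: m = 89.3 kg, h = 22.0005 m
PE = mgh = (89.3)(7.8)(22.0005) = 15320 J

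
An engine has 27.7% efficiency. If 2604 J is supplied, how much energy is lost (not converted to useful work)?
W_lost = W_in(1 − η) = 2604·(1 − 0.277) = 1883 J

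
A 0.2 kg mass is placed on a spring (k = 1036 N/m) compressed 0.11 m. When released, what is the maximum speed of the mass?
½kx² = ½mv² ⇒ v = x√(k/m) = (0.11)√(1036/0.2) = 7.917 m/s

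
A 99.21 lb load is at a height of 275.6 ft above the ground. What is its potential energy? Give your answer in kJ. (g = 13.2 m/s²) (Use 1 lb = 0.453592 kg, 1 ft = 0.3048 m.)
Convert to SI: m = 45.0009 kg, h = 84.0029 m
PE = mgh = (45.0009)(13.2)(84.0029) = 49898.7 J = 49.9 kJ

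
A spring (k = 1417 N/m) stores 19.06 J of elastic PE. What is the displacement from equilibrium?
x = √(2·PE/k) = √(2·19.06/1417) = 0.164 m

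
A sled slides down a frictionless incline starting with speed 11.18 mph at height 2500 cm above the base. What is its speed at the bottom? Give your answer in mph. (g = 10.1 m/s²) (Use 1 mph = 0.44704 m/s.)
Convert to SI: v₀ = 4.99791 m/s, h = 25.0 m
½mv₀² + mgh = ½mv² ⇒ v = √(v₀² + 2gh) = √(4.99791² + 2·10.1·25.0) = 23.0213 m/s = 51.5 mph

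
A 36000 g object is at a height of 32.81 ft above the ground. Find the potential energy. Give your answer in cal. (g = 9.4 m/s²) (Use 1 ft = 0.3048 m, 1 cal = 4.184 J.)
Convert to SI: m = 36.0 kg, h = 10.0005 m
PE = mgh = (36.0)(9.4)(10.0005) = 3384.17 J = 808.8 cal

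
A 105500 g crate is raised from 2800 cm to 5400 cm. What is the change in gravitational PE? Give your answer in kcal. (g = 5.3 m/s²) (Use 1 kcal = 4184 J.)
Convert to SI: m = 105.5 kg, Δh = 26.0 m
ΔPE = mgΔh = (105.5)(5.3)(26.0) = 14537.9 J = 3.475 kcal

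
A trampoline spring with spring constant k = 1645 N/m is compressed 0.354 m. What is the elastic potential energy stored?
PE = ½kx² = ½(1645)(0.354)² = 103.1 J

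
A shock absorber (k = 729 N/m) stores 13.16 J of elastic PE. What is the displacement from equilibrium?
x = √(2·PE/k) = √(2·13.16/729) = 0.19 m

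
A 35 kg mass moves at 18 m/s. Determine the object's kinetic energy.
KE = ½mv² = ½(35)(18)² = 5670.0 J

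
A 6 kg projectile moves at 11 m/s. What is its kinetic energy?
KE = ½mv² = ½(6)(11)² = 363.0 J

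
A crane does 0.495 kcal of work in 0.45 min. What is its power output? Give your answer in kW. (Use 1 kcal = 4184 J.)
Convert to SI: W = 2071.08 J, t = 27.0 s
P = W/t = 2071.08/27.0 = 76.7067 W = 0.07671 kW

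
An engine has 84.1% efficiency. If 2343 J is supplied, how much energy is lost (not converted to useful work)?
W_lost = W_in(1 − η) = 2343·(1 − 0.841) = 372.5 J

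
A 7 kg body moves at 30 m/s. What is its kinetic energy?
KE = ½mv² = ½(7)(30)² = 3150.0 J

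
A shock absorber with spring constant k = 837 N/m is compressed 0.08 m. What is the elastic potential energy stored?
PE = ½kx² = ½(837)(0.08)² = 2.678 J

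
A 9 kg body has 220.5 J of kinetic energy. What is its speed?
v = √(2·KE/m) = √(2·220.5/9) = 7.0 m/s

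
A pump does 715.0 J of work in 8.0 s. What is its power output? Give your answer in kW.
P = W/t = 715.0/8.0 = 89.375 W = 0.08938 kW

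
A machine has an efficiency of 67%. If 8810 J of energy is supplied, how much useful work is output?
W_out = η·W_in = 0.67·8810 = 5902.7 J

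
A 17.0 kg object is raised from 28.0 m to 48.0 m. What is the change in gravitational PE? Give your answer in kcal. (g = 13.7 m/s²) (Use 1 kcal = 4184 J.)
ΔPE = mgΔh = (17.0)(13.7)(20.0) = 4658.0 J = 1.113 kcal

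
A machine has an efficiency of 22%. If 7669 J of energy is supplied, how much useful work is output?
W_out = η·W_in = 0.22·7669 = 1687.18 J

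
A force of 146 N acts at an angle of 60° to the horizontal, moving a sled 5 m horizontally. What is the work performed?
W = F·d·cosθ = (146)(5)cos(60°) = 365.0 J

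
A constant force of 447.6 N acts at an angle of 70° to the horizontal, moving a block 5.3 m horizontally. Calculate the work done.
W = F·d·cosθ = (447.6)(5.3)cos(70°) = 811.4 J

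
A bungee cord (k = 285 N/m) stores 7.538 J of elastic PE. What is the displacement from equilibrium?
x = √(2·PE/k) = √(2·7.538/285) = 0.23 m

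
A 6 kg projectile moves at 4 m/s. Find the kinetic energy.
KE = ½mv² = ½(6)(4)² = 48.0 J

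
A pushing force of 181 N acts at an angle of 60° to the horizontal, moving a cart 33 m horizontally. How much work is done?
W = F·d·cosθ = (181)(33)cos(60°) = 2987 J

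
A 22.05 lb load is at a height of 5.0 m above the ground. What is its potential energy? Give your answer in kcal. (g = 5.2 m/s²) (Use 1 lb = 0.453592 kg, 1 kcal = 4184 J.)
Convert to SI: m = 10.0017 kg, h = 5.0 m
PE = mgh = (10.0017)(5.2)(5.0) = 260.044 J = 0.06215 kcal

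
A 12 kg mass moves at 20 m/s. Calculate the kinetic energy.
KE = ½mv² = ½(12)(20)² = 2400.0 J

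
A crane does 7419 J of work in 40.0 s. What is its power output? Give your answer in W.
P = W/t = 7419.0/40.0 = 185.5 W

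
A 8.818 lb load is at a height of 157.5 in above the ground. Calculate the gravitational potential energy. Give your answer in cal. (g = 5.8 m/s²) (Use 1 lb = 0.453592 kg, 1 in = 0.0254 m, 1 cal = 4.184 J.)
Convert to SI: m = 3.99977 kg, h = 4.0005 m
PE = mgh = (3.99977)(5.8)(4.0005) = 92.8064 J = 22.18 cal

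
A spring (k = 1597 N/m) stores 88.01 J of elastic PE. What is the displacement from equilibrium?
x = √(2·PE/k) = √(2·88.01/1597) = 0.332 m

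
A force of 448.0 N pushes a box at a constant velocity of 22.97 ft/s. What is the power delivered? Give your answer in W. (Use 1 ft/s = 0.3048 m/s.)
Convert to SI: F = 448.0 N, v = 7.00126 m/s
P = Fv = (448.0)(7.00126) = 3137 W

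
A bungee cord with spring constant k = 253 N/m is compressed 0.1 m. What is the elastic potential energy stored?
PE = ½kx² = ½(253)(0.1)² = 1.265 J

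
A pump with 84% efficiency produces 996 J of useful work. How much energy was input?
W_in = W_out/η = 996/0.84 = 1186 J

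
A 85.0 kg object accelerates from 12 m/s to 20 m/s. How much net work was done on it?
W = ΔKE = ½m(v₂² − v₁²) = ½(85.0)(20² − 12²) = 10880.0 J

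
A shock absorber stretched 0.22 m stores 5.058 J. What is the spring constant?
k = 2·PE/x² = 2·5.058/(0.22)² = 209.0 N/m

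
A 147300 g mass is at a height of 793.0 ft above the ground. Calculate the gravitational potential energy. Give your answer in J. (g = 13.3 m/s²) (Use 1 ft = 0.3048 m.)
Convert to SI: m = 147.3 kg, h = 241.706 m
PE = mgh = (147.3)(13.3)(241.706) = 473500 J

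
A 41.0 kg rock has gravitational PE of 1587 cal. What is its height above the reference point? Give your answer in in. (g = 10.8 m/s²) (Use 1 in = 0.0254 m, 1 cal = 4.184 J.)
Convert to SI: m = 41.0 kg, PE = 6640.01 J
h = PE/(mg) = 6640.01/(41.0·10.8) = 14.9955 m = 590.4 in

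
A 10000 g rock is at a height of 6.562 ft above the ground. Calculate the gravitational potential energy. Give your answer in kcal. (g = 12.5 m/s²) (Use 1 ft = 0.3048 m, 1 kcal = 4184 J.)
Convert to SI: m = 10.0 kg, h = 2.0001 m
PE = mgh = (10.0)(12.5)(2.0001) = 250.012 J = 0.05975 kcal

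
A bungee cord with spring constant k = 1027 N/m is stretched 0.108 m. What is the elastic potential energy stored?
PE = ½kx² = ½(1027)(0.108)² = 5.989 J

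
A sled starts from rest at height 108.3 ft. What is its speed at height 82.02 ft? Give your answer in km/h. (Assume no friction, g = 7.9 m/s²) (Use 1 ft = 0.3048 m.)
Convert to SI: h₁−h₂ = 8.01014 m
mgh₁ = mgh₂ + ½mv² ⇒ v = √(2g(h₁−h₂)) = √(2·7.9·8.01014) = 11.2499 m/s = 40.5 km/h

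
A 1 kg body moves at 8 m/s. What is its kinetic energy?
KE = ½mv² = ½(1)(8)² = 32.0 J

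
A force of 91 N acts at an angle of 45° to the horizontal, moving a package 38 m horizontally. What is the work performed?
W = F·d·cosθ = (91)(38)cos(45°) = 2445 J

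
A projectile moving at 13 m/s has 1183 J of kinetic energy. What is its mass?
m = 2·KE/v² = 2·1183/(13)² = 14.0 kg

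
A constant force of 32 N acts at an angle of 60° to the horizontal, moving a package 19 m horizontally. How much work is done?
W = F·d·cosθ = (32)(19)cos(60°) = 304.0 J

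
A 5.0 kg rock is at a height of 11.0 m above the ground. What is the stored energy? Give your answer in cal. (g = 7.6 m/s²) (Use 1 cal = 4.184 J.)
PE = mgh = (5.0)(7.6)(11.0) = 418.0 J = 99.9 cal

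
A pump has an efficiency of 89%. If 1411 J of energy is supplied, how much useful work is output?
W_out = η·W_in = 0.89·1411 = 1255.79 J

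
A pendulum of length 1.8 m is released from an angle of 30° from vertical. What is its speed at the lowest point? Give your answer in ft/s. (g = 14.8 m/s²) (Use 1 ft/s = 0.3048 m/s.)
h = L(1 − cosθ) = 1.8(1 − cos30°) = 0.241154 m
v = √(2gh) = √(2·14.8·0.241154) = 2.67173 m/s = 8.766 ft/s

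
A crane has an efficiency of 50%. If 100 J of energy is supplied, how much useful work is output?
W_out = η·W_in = 0.5·100 = 50.0 J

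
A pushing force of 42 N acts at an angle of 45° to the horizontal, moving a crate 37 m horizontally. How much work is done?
W = F·d·cosθ = (42)(37)cos(45°) = 1099 J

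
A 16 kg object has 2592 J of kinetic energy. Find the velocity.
v = √(2·KE/m) = √(2·2592/16) = 18.0 m/s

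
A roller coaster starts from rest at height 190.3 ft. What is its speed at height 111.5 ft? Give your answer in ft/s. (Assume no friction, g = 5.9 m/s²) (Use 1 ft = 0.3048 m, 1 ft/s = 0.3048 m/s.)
Convert to SI: h₁−h₂ = 24.0182 m
mgh₁ = mgh₂ + ½mv² ⇒ v = √(2g(h₁−h₂)) = √(2·5.9·24.0182) = 16.8349 m/s = 55.23 ft/s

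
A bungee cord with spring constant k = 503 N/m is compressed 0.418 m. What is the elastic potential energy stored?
PE = ½kx² = ½(503)(0.418)² = 43.94 J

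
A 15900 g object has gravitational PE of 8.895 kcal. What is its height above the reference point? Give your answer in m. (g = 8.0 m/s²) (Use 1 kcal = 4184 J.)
Convert to SI: m = 15.9 kg, PE = 37216.7 J
h = PE/(mg) = 37216.7/(15.9·8.0) = 292.6 m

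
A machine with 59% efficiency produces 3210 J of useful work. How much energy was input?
W_in = W_out/η = 3210/0.59 = 5441 J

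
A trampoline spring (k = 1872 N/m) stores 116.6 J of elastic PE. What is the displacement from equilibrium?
x = √(2·PE/k) = √(2·116.6/1872) = 0.3529 m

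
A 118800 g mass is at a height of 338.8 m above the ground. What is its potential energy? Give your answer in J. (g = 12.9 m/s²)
Convert to SI: m = 118.8 kg, h = 338.8 m
PE = mgh = (118.8)(12.9)(338.8) = 519200 J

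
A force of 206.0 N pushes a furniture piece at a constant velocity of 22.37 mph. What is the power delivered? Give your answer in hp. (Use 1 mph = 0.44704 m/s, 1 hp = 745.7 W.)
Convert to SI: F = 206.0 N, v = 10.0003 m/s
P = Fv = (206.0)(10.0003) = 2060.06 W = 2.763 hp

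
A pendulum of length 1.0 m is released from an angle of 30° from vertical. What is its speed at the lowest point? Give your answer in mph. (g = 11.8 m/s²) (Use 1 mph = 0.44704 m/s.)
h = L(1 − cosθ) = 1.0(1 − cos30°) = 0.133975 m
v = √(2gh) = √(2·11.8·0.133975) = 1.77815 m/s = 3.978 mph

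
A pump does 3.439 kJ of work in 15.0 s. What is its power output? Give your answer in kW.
Convert to SI: W = 3439.0 J, t = 15.0 s
P = W/t = 3439.0/15.0 = 229.267 W = 0.2293 kW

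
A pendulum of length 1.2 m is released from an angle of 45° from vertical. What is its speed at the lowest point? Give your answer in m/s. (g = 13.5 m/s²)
h = L(1 − cosθ) = 1.2(1 − cos45°) = 0.351472 m
v = √(2gh) = √(2·13.5·0.351472) = 3.081 m/s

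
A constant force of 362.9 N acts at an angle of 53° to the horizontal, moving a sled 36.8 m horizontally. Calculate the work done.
W = F·d·cosθ = (362.9)(36.8)cos(53°) = 8037 J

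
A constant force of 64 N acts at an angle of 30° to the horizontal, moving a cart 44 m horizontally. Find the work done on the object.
W = F·d·cosθ = (64)(44)cos(30°) = 2439 J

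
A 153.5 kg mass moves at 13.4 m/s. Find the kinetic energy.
KE = ½mv² = ½(153.5)(13.4)² = 13780 J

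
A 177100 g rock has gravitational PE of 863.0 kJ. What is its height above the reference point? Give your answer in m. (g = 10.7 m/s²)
Convert to SI: m = 177.1 kg, PE = 863000 J
h = PE/(mg) = 863000/(177.1·10.7) = 455.4 m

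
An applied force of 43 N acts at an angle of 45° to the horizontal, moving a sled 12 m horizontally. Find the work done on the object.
W = F·d·cosθ = (43)(12)cos(45°) = 364.9 J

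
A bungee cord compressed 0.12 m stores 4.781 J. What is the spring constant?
k = 2·PE/x² = 2·4.781/(0.12)² = 664.0 N/m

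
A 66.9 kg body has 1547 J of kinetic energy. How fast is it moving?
v = √(2·KE/m) = √(2·1547/66.9) = 6.801 m/s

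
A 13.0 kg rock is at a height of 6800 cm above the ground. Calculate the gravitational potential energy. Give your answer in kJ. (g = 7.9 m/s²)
Convert to SI: m = 13.0 kg, h = 68.0 m
PE = mgh = (13.0)(7.9)(68.0) = 6983.6 J = 6.984 kJ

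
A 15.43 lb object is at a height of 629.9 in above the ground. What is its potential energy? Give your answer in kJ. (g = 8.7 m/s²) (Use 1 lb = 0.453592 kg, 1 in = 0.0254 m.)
Convert to SI: m = 6.99892 kg, h = 15.9995 m
PE = mgh = (6.99892)(8.7)(15.9995) = 974.217 J = 0.9742 kJ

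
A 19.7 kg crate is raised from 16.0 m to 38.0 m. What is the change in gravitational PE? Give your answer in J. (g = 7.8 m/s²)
ΔPE = mgΔh = (19.7)(7.8)(22.0) = 3381 J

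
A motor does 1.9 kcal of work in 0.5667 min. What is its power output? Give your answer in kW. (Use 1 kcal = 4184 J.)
Convert to SI: W = 7949.6 J, t = 34.002 s
P = W/t = 7949.6/34.002 = 233.798 W = 0.2338 kW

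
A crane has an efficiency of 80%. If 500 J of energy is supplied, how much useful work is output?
W_out = η·W_in = 0.8·500 = 400.0 J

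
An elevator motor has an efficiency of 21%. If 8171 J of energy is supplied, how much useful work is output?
W_out = η·W_in = 0.21·8171 = 1715.91 J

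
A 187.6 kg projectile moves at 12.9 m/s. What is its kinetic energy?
KE = ½mv² = ½(187.6)(12.9)² = 15610 J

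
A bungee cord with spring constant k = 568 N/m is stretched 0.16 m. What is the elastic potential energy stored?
PE = ½kx² = ½(568)(0.16)² = 7.27 J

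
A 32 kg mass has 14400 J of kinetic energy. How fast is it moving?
v = √(2·KE/m) = √(2·14400/32) = 30.0 m/s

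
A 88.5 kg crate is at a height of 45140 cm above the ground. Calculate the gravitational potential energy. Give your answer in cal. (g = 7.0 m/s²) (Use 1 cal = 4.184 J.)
Convert to SI: m = 88.5 kg, h = 451.4 m
PE = mgh = (88.5)(7.0)(451.4) = 279642 J = 66840 cal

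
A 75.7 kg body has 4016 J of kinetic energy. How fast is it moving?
v = √(2·KE/m) = √(2·4016/75.7) = 10.3 m/s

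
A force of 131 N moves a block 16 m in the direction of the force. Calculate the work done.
W = F·d = (131)(16) = 2096 J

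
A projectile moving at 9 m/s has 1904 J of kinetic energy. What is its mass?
m = 2·KE/v² = 2·1904/(9)² = 47.01 kg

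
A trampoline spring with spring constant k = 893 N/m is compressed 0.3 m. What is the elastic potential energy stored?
PE = ½kx² = ½(893)(0.3)² = 40.19 J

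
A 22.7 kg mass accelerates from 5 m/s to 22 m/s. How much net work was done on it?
W = ΔKE = ½m(v₂² − v₁²) = ½(22.7)(22² − 5²) = 5209.65 J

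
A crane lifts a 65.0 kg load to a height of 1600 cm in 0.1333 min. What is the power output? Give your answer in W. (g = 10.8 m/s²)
Convert to SI: m = 65.0 kg, h = 16.0 m, t = 7.998 s
P = mgh/t = (65.0)(10.8)(16.0)/7.998 = 1404 W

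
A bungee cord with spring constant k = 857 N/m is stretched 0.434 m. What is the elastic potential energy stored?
PE = ½kx² = ½(857)(0.434)² = 80.71 J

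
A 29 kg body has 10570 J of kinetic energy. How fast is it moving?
v = √(2·KE/m) = √(2·10570/29) = 27.0 m/s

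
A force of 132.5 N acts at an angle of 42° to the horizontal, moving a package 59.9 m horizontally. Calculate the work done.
W = F·d·cosθ = (132.5)(59.9)cos(42°) = 5898 J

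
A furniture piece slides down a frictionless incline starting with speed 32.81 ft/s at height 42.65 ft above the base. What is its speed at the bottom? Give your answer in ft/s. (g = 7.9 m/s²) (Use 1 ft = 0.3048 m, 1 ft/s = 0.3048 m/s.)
Convert to SI: v₀ = 10.0005 m/s, h = 12.9997 m
½mv₀² + mgh = ½mv² ⇒ v = √(v₀² + 2gh) = √(10.0005² + 2·7.9·12.9997) = 17.4759 m/s = 57.34 ft/s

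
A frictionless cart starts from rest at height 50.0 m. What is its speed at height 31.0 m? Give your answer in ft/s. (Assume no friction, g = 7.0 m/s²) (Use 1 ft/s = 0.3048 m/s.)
mgh₁ = mgh₂ + ½mv² ⇒ v = √(2g(h₁−h₂)) = √(2·7.0·19.0) = 16.3095 m/s = 53.51 ft/s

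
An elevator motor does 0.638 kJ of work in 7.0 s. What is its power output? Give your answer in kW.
Convert to SI: W = 638.0 J, t = 7.0 s
P = W/t = 638.0/7.0 = 91.1429 W = 0.09114 kW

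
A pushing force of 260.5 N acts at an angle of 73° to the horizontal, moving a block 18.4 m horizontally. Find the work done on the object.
W = F·d·cosθ = (260.5)(18.4)cos(73°) = 1401 J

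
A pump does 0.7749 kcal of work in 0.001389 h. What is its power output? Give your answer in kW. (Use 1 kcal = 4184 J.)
Convert to SI: W = 3242.18 J, t = 5.0004 s
P = W/t = 3242.18/5.0004 = 648.384 W = 0.6484 kW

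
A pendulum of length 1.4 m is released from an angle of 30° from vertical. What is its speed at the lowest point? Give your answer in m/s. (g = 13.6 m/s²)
h = L(1 − cosθ) = 1.4(1 − cos30°) = 0.187564 m
v = √(2gh) = √(2·13.6·0.187564) = 2.259 m/s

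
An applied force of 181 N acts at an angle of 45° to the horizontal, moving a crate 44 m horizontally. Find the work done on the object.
W = F·d·cosθ = (181)(44)cos(45°) = 5631 J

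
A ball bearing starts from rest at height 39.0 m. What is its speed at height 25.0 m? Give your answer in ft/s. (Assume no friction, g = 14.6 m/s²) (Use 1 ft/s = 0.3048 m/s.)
mgh₁ = mgh₂ + ½mv² ⇒ v = √(2g(h₁−h₂)) = √(2·14.6·14.0) = 20.2188 m/s = 66.33 ft/s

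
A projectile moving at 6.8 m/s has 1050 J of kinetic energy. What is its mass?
m = 2·KE/v² = 2·1050/(6.8)² = 45.42 kg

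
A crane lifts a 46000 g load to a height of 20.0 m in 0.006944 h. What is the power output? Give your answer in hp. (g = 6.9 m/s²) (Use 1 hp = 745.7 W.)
Convert to SI: m = 46.0 kg, h = 20.0 m, t = 24.9984 s
P = mgh/t = (46.0)(6.9)(20.0)/24.9984 = 253.936 W = 0.3405 hp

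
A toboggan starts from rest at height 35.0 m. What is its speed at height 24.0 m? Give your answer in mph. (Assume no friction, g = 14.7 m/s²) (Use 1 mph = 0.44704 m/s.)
mgh₁ = mgh₂ + ½mv² ⇒ v = √(2g(h₁−h₂)) = √(2·14.7·11.0) = 17.9833 m/s = 40.23 mph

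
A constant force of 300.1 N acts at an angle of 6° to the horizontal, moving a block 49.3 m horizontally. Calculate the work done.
W = F·d·cosθ = (300.1)(49.3)cos(6°) = 14710 J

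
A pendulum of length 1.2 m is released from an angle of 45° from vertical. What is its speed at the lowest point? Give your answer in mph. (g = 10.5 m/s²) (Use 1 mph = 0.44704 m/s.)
h = L(1 − cosθ) = 1.2(1 − cos45°) = 0.351472 m
v = √(2gh) = √(2·10.5·0.351472) = 2.71678 m/s = 6.077 mph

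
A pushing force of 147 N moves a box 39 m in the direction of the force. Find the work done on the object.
W = F·d = (147)(39) = 5733 J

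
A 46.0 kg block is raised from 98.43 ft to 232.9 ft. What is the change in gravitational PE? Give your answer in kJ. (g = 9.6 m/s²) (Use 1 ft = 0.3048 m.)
Convert to SI: m = 46.0 kg, Δh = 40.9865 m
ΔPE = mgΔh = (46.0)(9.6)(40.9865) = 18099.6 J = 18.1 kJ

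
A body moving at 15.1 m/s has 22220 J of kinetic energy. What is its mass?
m = 2·KE/v² = 2·22220/(15.1)² = 194.9 kg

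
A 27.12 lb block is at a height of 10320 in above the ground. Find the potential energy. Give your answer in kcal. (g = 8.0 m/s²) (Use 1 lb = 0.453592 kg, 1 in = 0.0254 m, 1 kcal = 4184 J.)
Convert to SI: m = 12.3014 kg, h = 262.128 m
PE = mgh = (12.3014)(8.0)(262.128) = 25796.4 J = 6.165 kcal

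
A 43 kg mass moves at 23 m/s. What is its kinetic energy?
KE = ½mv² = ½(43)(23)² = 11373.5 J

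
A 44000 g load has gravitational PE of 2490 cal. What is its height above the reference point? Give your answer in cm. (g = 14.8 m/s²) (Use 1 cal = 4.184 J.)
Convert to SI: m = 44.0 kg, PE = 10418.2 J
h = PE/(mg) = 10418.2/(44.0·14.8) = 15.9984 m = 1600 cm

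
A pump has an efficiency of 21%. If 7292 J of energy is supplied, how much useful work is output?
W_out = η·W_in = 0.21·7292 = 1531.32 J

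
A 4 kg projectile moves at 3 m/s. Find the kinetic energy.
KE = ½mv² = ½(4)(3)² = 18.0 J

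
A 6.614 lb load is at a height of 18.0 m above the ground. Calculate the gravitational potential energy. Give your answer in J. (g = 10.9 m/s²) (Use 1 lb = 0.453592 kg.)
Convert to SI: m = 3.00006 kg, h = 18.0 m
PE = mgh = (3.00006)(10.9)(18.0) = 588.6 J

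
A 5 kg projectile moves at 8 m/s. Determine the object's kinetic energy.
KE = ½mv² = ½(5)(8)² = 160.0 J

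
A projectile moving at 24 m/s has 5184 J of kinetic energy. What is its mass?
m = 2·KE/v² = 2·5184/(24)² = 18.0 kg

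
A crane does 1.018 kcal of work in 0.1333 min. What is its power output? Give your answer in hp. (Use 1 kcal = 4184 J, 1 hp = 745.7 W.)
Convert to SI: W = 4259.31 J, t = 7.998 s
P = W/t = 4259.31/7.998 = 532.547 W = 0.7142 hp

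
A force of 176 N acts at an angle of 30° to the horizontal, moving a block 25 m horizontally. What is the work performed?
W = F·d·cosθ = (176)(25)cos(30°) = 3811 J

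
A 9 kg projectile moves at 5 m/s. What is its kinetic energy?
KE = ½mv² = ½(9)(5)² = 112.5 J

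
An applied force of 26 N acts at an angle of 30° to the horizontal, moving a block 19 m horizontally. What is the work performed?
W = F·d·cosθ = (26)(19)cos(30°) = 427.8 J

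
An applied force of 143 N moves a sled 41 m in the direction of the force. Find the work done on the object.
W = F·d = (143)(41) = 5863 J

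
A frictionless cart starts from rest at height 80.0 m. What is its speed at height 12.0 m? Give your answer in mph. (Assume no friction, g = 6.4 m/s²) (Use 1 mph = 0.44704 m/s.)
mgh₁ = mgh₂ + ½mv² ⇒ v = √(2g(h₁−h₂)) = √(2·6.4·68.0) = 29.5025 m/s = 66.0 mph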